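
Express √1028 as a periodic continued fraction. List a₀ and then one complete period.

[32; 16, 64]

a₀ = ⌊√1028⌋ = 32.
With m₀=0, d₀=1 and mₖ₊₁ = dₖaₖ − mₖ, dₖ₊₁ = (n − mₖ₊₁²)/dₖ, aₖ₊₁ = ⌊(a₀+mₖ₊₁)/dₖ₊₁⌋:
  k=1: m=32, d=4, a=16
  k=2: m=32, d=1, a=64
d=1 and a=2a₀=64 at k=2, so the next step gives (m, d) = (32, 4) again — its k=1 value — and the period has length 2.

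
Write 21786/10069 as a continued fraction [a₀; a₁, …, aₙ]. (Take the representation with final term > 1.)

[2; 6, 9, 9, 1, 1, 9]

21786 = 2·10069 + 1648
10069 = 6·1648 + 181
1648 = 9·181 + 19
181 = 9·19 + 10
19 = 1·10 + 9
10 = 1·9 + 1
9 = 9·1 + 0  (stop)
So 21786/10069 = [2; 6, 9, 9, 1, 1, 9].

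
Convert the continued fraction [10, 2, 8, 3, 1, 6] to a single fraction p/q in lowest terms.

4953/473

Fold from the inside: start with 6/1.
  1 + 1/6 = 7/6
  3 + 6/7 = 27/7
  8 + 7/27 = 223/27
  2 + 27/223 = 473/223
  10 + 223/473 = 4953/473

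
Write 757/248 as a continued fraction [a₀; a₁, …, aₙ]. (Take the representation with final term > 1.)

[3; 19, 13]

757 = 3·248 + 13
248 = 19·13 + 1
13 = 13·1 + 0  (stop)
So 757/248 = [3; 19, 13].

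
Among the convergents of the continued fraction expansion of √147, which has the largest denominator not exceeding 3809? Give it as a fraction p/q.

18817/1552

√147 = [12; 8, 24, …] (period length 2).
Convergents:
  p_0/q_0 = 12/1
  p_1/q_1 = 97/8
  p_2/q_2 = 2340/193
  p_3/q_3 = 18817/1552
  p_4/q_4 = 453948/37441
q_3 = 1552 ≤ 3809 < 37441 = q_4, so the answer is 18817/1552.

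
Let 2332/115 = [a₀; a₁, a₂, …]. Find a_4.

2

2332 = 20·115 + 32   →  a_0 = 20
115 = 3·32 + 19   →  a_1 = 3
32 = 1·19 + 13   →  a_2 = 1
19 = 1·13 + 6   →  a_3 = 1
13 = 2·6 + 1   →  a_4 = 2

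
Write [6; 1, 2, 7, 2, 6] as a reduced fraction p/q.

2031/304

Using pₖ = aₖpₖ₋₁ + pₖ₋₂ and qₖ = aₖqₖ₋₁ + qₖ₋₂:
  k=0: a=6, p=6, q=1
  k=1: a=1, p=7, q=1
  k=2: a=2, p=20, q=3
  k=3: a=7, p=147, q=22
  k=4: a=2, p=314, q=47
  k=5: a=6, p=2031, q=304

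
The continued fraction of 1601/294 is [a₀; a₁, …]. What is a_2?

4

1601 = 5·294 + 131   →  a_0 = 5
294 = 2·131 + 32   →  a_1 = 2
131 = 4·32 + 3   →  a_2 = 4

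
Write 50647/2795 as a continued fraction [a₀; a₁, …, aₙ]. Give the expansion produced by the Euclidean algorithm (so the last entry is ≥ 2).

50647 = 18*2795 + 337
2795 = 8*337 + 99
337 = 3*99 + 40
99 = 2*40 + 19
40 = 2*19 + 2
19 = 9*2 + 1
2 = 2*1 + 0  (stop)
So 50647/2795 = [18; 8, 3, 2, 2, 9, 2].

[18; 8, 3, 2, 2, 9, 2]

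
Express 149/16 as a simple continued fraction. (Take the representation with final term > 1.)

[9; 3, 5]

149 = 9*16 + 5
16 = 3*5 + 1
5 = 5*1 + 0  (stop)
So 149/16 = [9; 3, 5].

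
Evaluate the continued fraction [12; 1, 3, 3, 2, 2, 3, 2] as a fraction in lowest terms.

Using pₖ = aₖpₖ₋₁ + pₖ₋₂ and qₖ = aₖqₖ₋₁ + qₖ₋₂:
  k=0: a=12, p=12, q=1
  k=1: a=1, p=13, q=1
  k=2: a=3, p=51, q=4
  k=3: a=3, p=166, q=13
  k=4: a=2, p=383, q=30
  k=5: a=2, p=932, q=73
  k=6: a=3, p=3179, q=249
  k=7: a=2, p=7290, q=571

7290/571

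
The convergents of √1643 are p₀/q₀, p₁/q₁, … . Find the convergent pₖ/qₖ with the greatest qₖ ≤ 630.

8958/221

√1643 = [40; 1, 1, 6, 1, 6, 1, 1, 80, …] (period length 8).
Convergents:
  p_0/q_0 = 40/1
  p_1/q_1 = 41/1
  p_2/q_2 = 81/2
  p_3/q_3 = 527/13
  p_4/q_4 = 608/15
  p_5/q_5 = 4175/103
  p_6/q_6 = 4783/118
  p_7/q_7 = 8958/221
  p_8/q_8 = 721423/17798
q_7 = 221 ≤ 630 < 17798 = q_8, so the answer is 8958/221.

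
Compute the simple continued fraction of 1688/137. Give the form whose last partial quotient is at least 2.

1688 = 12·137 + 44
137 = 3·44 + 5
44 = 8·5 + 4
5 = 1·4 + 1
4 = 4·1 + 0  (stop)
So 1688/137 = [12; 3, 8, 1, 4].

[12; 3, 8, 1, 4]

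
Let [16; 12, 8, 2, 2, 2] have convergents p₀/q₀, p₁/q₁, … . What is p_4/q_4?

8186/509

Using pₖ = aₖpₖ₋₁ + pₖ₋₂, qₖ = aₖqₖ₋₁ + qₖ₋₂ (with p₋₁=1, p₋₂=0, q₋₁=0, q₋₂=1):
  k=0: a=16, p=16, q=1
  k=1: a=12, p=193, q=12
  k=2: a=8, p=1560, q=97
  k=3: a=2, p=3313, q=206
  k=4: a=2, p=8186, q=509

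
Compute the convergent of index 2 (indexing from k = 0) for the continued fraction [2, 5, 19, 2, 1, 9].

211/96

Using pₖ = aₖpₖ₋₁ + pₖ₋₂, qₖ = aₖqₖ₋₁ + qₖ₋₂ (with p₋₁=1, p₋₂=0, q₋₁=0, q₋₂=1):
  k=0: a=2, p=2, q=1
  k=1: a=5, p=11, q=5
  k=2: a=19, p=211, q=96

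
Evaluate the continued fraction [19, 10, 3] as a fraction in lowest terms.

592/31

Using pₖ = aₖpₖ₋₁ + pₖ₋₂ and qₖ = aₖqₖ₋₁ + qₖ₋₂:
  k=0: a=19, p=19, q=1
  k=1: a=10, p=191, q=10
  k=2: a=3, p=592, q=31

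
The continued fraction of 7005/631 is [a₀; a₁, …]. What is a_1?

9

7005 = 11·631 + 64   →  a_0 = 11
631 = 9·64 + 55   →  a_1 = 9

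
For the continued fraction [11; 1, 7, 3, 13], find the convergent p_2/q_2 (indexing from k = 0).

Using pₖ = aₖpₖ₋₁ + pₖ₋₂, qₖ = aₖqₖ₋₁ + qₖ₋₂ (with p₋₁=1, p₋₂=0, q₋₁=0, q₋₂=1):
  k=0: a=11, p=11, q=1
  k=1: a=1, p=12, q=1
  k=2: a=7, p=95, q=8

95/8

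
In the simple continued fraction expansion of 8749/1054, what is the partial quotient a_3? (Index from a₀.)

8749 = 8·1054 + 317   →  a_0 = 8
1054 = 3·317 + 103   →  a_1 = 3
317 = 3·103 + 8   →  a_2 = 3
103 = 12·8 + 7   →  a_3 = 12

12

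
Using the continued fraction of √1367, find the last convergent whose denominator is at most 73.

1368/37

√1367 = [36; 1, 35, 1, 72, …] (period length 4).
Convergents:
  p_0/q_0 = 36/1
  p_1/q_1 = 37/1
  p_2/q_2 = 1331/36
  p_3/q_3 = 1368/37
  p_4/q_4 = 99827/2700
q_3 = 37 ≤ 73 < 2700 = q_4, so the answer is 1368/37.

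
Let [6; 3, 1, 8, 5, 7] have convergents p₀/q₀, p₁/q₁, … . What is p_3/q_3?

Using pₖ = aₖpₖ₋₁ + pₖ₋₂, qₖ = aₖqₖ₋₁ + qₖ₋₂ (with p₋₁=1, p₋₂=0, q₋₁=0, q₋₂=1):
  k=0: a=6, p=6, q=1
  k=1: a=3, p=19, q=3
  k=2: a=1, p=25, q=4
  k=3: a=8, p=219, q=35

219/35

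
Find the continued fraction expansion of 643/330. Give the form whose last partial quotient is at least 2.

643 = 1·330 + 313
330 = 1·313 + 17
313 = 18·17 + 7
17 = 2·7 + 3
7 = 2·3 + 1
3 = 3·1 + 0  (stop)
So 643/330 = [1; 1, 18, 2, 2, 3].

[1; 1, 18, 2, 2, 3]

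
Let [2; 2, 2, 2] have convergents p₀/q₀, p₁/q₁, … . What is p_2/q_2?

Using pₖ = aₖpₖ₋₁ + pₖ₋₂, qₖ = aₖqₖ₋₁ + qₖ₋₂ (with p₋₁=1, p₋₂=0, q₋₁=0, q₋₂=1):
  k=0: a=2, p=2, q=1
  k=1: a=2, p=5, q=2
  k=2: a=2, p=12, q=5

12/5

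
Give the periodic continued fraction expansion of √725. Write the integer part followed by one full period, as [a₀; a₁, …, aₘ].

[26; 1, 12, 2, 12, 1, 52]

a₀ = ⌊√725⌋ = 26.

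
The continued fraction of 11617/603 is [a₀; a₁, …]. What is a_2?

1

11617 = 19·603 + 160   →  a_0 = 19
603 = 3·160 + 123   →  a_1 = 3
160 = 1·123 + 37   →  a_2 = 1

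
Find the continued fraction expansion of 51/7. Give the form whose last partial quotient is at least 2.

51 = 7·7 + 2
7 = 3·2 + 1
2 = 2·1 + 0  (stop)
So 51/7 = [7; 3, 2].

[7; 3, 2]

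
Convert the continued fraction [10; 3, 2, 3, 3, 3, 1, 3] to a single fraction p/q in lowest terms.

Using pₖ = aₖpₖ₋₁ + pₖ₋₂ and qₖ = aₖqₖ₋₁ + qₖ₋₂:
  k=0: a=10, p=10, q=1
  k=1: a=3, p=31, q=3
  k=2: a=2, p=72, q=7
  k=3: a=3, p=247, q=24
  k=4: a=3, p=813, q=79
  k=5: a=3, p=2686, q=261
  k=6: a=1, p=3499, q=340
  k=7: a=3, p=13183, q=1281

13183/1281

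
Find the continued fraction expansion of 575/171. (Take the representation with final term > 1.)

[3; 2, 1, 3, 7, 2]

575 = 3*171 + 62
171 = 2*62 + 47
62 = 1*47 + 15
47 = 3*15 + 2
15 = 7*2 + 1
2 = 2*1 + 0  (stop)
So 575/171 = [3; 2, 1, 3, 7, 2].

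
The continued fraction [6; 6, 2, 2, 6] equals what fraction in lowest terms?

Using pₖ = aₖpₖ₋₁ + pₖ₋₂ and qₖ = aₖqₖ₋₁ + qₖ₋₂:
  k=0: a=6, p=6, q=1
  k=1: a=6, p=37, q=6
  k=2: a=2, p=80, q=13
  k=3: a=2, p=197, q=32
  k=4: a=6, p=1262, q=205

1262/205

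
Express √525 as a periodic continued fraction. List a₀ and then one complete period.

a₀ = ⌊√525⌋ = 22.
With m₀=0, d₀=1 and mₖ₊₁ = dₖaₖ − mₖ, dₖ₊₁ = (n − mₖ₊₁²)/dₖ, aₖ₊₁ = ⌊(a₀+mₖ₊₁)/dₖ₊₁⌋:
  k=1: m=22, d=41, a=1
  k=2: m=19, d=4, a=10
  k=3: m=21, d=21, a=2
  k=4: m=21, d=4, a=10
  k=5: m=19, d=41, a=1
  k=6: m=22, d=1, a=44
d=1 and a=2a₀=44 at k=6, so the next step gives (m, d) = (22, 41) again — its k=1 value — and the period has length 6.

[22; 1, 10, 2, 10, 1, 44]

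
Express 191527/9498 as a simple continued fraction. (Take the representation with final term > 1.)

[20; 6, 16, 3, 10, 3]

191527 = 20·9498 + 1567
9498 = 6·1567 + 96
1567 = 16·96 + 31
96 = 3·31 + 3
31 = 10·3 + 1
3 = 3·1 + 0  (stop)
So 191527/9498 = [20; 6, 16, 3, 10, 3].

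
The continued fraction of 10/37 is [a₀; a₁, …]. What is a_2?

10 = 0·37 + 10   →  a_0 = 0
37 = 3·10 + 7   →  a_1 = 3
10 = 1·7 + 3   →  a_2 = 1

1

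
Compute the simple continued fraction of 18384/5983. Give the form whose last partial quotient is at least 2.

18384 = 3×5983 + 435
5983 = 13×435 + 328
435 = 1×328 + 107
328 = 3×107 + 7
107 = 15×7 + 2
7 = 3×2 + 1
2 = 2×1 + 0  (stop)
So 18384/5983 = [3; 13, 1, 3, 15, 3, 2].

[3; 13, 1, 3, 15, 3, 2]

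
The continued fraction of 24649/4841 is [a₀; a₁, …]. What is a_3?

24649 = 5·4841 + 444   →  a_0 = 5
4841 = 10·444 + 401   →  a_1 = 10
444 = 1·401 + 43   →  a_2 = 1
401 = 9·43 + 14   →  a_3 = 9

9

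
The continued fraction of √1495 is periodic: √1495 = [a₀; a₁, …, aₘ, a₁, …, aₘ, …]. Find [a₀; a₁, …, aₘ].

[38; 1, 1, 1, 76]

a₀ = ⌊√1495⌋ = 38.
With m₀=0, d₀=1 and mₖ₊₁ = dₖaₖ − mₖ, dₖ₊₁ = (n − mₖ₊₁²)/dₖ, aₖ₊₁ = ⌊(a₀+mₖ₊₁)/dₖ₊₁⌋:
  k=1: m=38, d=51, a=1
  k=2: m=13, d=26, a=1
  k=3: m=13, d=51, a=1
  k=4: m=38, d=1, a=76
d=1 and a=2a₀=76 at k=4, so the next step gives (m, d) = (38, 51) again — its k=1 value — and the period has length 4.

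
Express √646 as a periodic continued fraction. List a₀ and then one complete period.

[25; 2, 2, 2, 50]

a₀ = ⌊√646⌋ = 25.
With m₀=0, d₀=1 and mₖ₊₁ = dₖaₖ − mₖ, dₖ₊₁ = (n − mₖ₊₁²)/dₖ, aₖ₊₁ = ⌊(a₀+mₖ₊₁)/dₖ₊₁⌋:
  k=1: m=25, d=21, a=2
  k=2: m=17, d=17, a=2
  k=3: m=17, d=21, a=2
  k=4: m=25, d=1, a=50
d=1 and a=2a₀=50 at k=4, so the next step gives (m, d) = (25, 21) again — its k=1 value — and the period has length 4.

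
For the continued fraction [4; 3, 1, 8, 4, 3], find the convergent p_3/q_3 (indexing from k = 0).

Using pₖ = aₖpₖ₋₁ + pₖ₋₂, qₖ = aₖqₖ₋₁ + qₖ₋₂ (with p₋₁=1, p₋₂=0, q₋₁=0, q₋₂=1):
  k=0: a=4, p=4, q=1
  k=1: a=3, p=13, q=3
  k=2: a=1, p=17, q=4
  k=3: a=8, p=149, q=35

149/35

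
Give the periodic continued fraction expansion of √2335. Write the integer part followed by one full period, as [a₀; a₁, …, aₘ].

a₀ = ⌊√2335⌋ = 48.
With m₀=0, d₀=1 and mₖ₊₁ = dₖaₖ − mₖ, dₖ₊₁ = (n − mₖ₊₁²)/dₖ, aₖ₊₁ = ⌊(a₀+mₖ₊₁)/dₖ₊₁⌋:
  k=1: m=48, d=31, a=3
  k=2: m=45, d=10, a=9
  k=3: m=45, d=31, a=3
  k=4: m=48, d=1, a=96
d=1 and a=2a₀=96 at k=4, so the next step gives (m, d) = (48, 31) again — its k=1 value — and the period has length 4.

[48; 3, 9, 3, 96]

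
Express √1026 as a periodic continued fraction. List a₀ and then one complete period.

a₀ = ⌊√1026⌋ = 32.
With m₀=0, d₀=1 and mₖ₊₁ = dₖaₖ − mₖ, dₖ₊₁ = (n − mₖ₊₁²)/dₖ, aₖ₊₁ = ⌊(a₀+mₖ₊₁)/dₖ₊₁⌋:
  k=1: m=32, d=2, a=32
  k=2: m=32, d=1, a=64
d=1 and a=2a₀=64 at k=2, so the next step gives (m, d) = (32, 2) again — its k=1 value — and the period has length 2.

[32; 32, 64]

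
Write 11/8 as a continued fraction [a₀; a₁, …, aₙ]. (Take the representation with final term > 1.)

[1; 2, 1, 2]

11 = 1*8 + 3
8 = 2*3 + 2
3 = 1*2 + 1
2 = 2*1 + 0  (stop)
So 11/8 = [1; 2, 1, 2].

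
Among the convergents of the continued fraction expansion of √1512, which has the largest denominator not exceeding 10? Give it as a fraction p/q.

√1512 = [38; 1, 7, 1, 1, 1, 7, 1, 76, …] (period length 8).
Convergents:
  p_0/q_0 = 38/1
  p_1/q_1 = 39/1
  p_2/q_2 = 311/8
  p_3/q_3 = 350/9
  p_4/q_4 = 661/17
q_3 = 9 ≤ 10 < 17 = q_4, so the answer is 350/9.

350/9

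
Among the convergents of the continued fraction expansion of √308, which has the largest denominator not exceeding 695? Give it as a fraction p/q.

12127/691

√308 = [17; 1, 1, 4, 1, 1, 34, …] (period length 6).
Convergents:
  p_0/q_0 = 17/1
  p_1/q_1 = 18/1
  p_2/q_2 = 35/2
  p_3/q_3 = 158/9
  p_4/q_4 = 193/11
  p_5/q_5 = 351/20
  p_6/q_6 = 12127/691
  p_7/q_7 = 12478/711
q_6 = 691 ≤ 695 < 711 = q_7, so the answer is 12127/691.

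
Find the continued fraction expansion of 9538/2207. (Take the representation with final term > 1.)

[4; 3, 9, 4, 1, 1, 8]

9538 = 4*2207 + 710
2207 = 3*710 + 77
710 = 9*77 + 17
77 = 4*17 + 9
17 = 1*9 + 8
9 = 1*8 + 1
8 = 8*1 + 0  (stop)
So 9538/2207 = [4; 3, 9, 4, 1, 1, 8].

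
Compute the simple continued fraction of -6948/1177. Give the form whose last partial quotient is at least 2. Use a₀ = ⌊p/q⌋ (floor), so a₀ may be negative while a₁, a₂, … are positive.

[-6; 10, 3, 12, 3]

-6948 = -6*1177 + 114
1177 = 10*114 + 37
114 = 3*37 + 3
37 = 12*3 + 1
3 = 3*1 + 0  (stop)
So -6948/1177 = [-6; 10, 3, 12, 3].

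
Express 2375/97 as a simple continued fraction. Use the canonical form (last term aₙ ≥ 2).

2375 = 24×97 + 47
97 = 2×47 + 3
47 = 15×3 + 2
3 = 1×2 + 1
2 = 2×1 + 0  (stop)
So 2375/97 = [24; 2, 15, 1, 2].

[24; 2, 15, 1, 2]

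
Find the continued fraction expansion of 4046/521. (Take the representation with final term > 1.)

[7; 1, 3, 3, 1, 2, 3, 3]

4046 = 7·521 + 399
521 = 1·399 + 122
399 = 3·122 + 33
122 = 3·33 + 23
33 = 1·23 + 10
23 = 2·10 + 3
10 = 3·3 + 1
3 = 3·1 + 0  (stop)
So 4046/521 = [7; 1, 3, 3, 1, 2, 3, 3].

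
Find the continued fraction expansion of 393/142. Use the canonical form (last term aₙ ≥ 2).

393 = 2·142 + 109
142 = 1·109 + 33
109 = 3·33 + 10
33 = 3·10 + 3
10 = 3·3 + 1
3 = 3·1 + 0  (stop)
So 393/142 = [2; 1, 3, 3, 3, 3].

[2; 1, 3, 3, 3, 3]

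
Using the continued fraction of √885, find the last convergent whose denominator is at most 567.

√885 = [29; 1, 2, 1, 58, …] (period length 4).
Convergents:
  p_0/q_0 = 29/1
  p_1/q_1 = 30/1
  p_2/q_2 = 89/3
  p_3/q_3 = 119/4
  p_4/q_4 = 6991/235
  p_5/q_5 = 7110/239
  p_6/q_6 = 21211/713
q_5 = 239 ≤ 567 < 713 = q_6, so the answer is 7110/239.

7110/239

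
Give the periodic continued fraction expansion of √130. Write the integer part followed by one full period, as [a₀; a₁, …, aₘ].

a₀ = ⌊√130⌋ = 11.
With m₀=0, d₀=1 and mₖ₊₁ = dₖaₖ − mₖ, dₖ₊₁ = (n − mₖ₊₁²)/dₖ, aₖ₊₁ = ⌊(a₀+mₖ₊₁)/dₖ₊₁⌋:
  k=1: m=11, d=9, a=2
  k=2: m=7, d=9, a=2
  k=3: m=11, d=1, a=22
d=1 and a=2a₀=22 at k=3, so the next step gives (m, d) = (11, 9) again — its k=1 value — and the period has length 3.

[11; 2, 2, 22]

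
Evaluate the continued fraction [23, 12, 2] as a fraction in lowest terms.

Fold from the inside: start with 2/1.
  12 + 1/2 = 25/2
  23 + 2/25 = 577/25

577/25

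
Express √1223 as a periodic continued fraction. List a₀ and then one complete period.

[34; 1, 33, 1, 68]

a₀ = ⌊√1223⌋ = 34.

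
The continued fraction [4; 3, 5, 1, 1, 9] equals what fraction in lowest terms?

Fold from the inside: start with 9/1.
  1 + 1/9 = 10/9
  1 + 9/10 = 19/10
  5 + 10/19 = 105/19
  3 + 19/105 = 334/105
  4 + 105/334 = 1441/334

1441/334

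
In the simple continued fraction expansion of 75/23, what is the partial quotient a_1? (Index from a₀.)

75 = 3·23 + 6   →  a_0 = 3
23 = 3·6 + 5   →  a_1 = 3

3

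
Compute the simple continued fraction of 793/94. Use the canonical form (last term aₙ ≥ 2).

793 = 8·94 + 41
94 = 2·41 + 12
41 = 3·12 + 5
12 = 2·5 + 2
5 = 2·2 + 1
2 = 2·1 + 0  (stop)
So 793/94 = [8; 2, 3, 2, 2, 2].

[8; 2, 3, 2, 2, 2]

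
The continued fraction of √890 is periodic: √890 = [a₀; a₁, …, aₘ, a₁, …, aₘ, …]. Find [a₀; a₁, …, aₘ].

a₀ = ⌊√890⌋ = 29.

[29; 1, 4, 1, 58]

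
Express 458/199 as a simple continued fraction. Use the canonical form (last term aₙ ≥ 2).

[2; 3, 3, 6, 3]

458 = 2·199 + 60
199 = 3·60 + 19
60 = 3·19 + 3
19 = 6·3 + 1
3 = 3·1 + 0  (stop)
So 458/199 = [2; 3, 3, 6, 3].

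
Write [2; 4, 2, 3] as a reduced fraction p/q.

69/31

Using pₖ = aₖpₖ₋₁ + pₖ₋₂ and qₖ = aₖqₖ₋₁ + qₖ₋₂:
  k=0: a=2, p=2, q=1
  k=1: a=4, p=9, q=4
  k=2: a=2, p=20, q=9
  k=3: a=3, p=69, q=31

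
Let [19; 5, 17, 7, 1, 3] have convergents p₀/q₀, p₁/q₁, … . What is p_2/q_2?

1651/86

Using pₖ = aₖpₖ₋₁ + pₖ₋₂, qₖ = aₖqₖ₋₁ + qₖ₋₂ (with p₋₁=1, p₋₂=0, q₋₁=0, q₋₂=1):
  k=0: a=19, p=19, q=1
  k=1: a=5, p=96, q=5
  k=2: a=17, p=1651, q=86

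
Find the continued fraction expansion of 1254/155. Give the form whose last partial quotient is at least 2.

1254 = 8·155 + 14
155 = 11·14 + 1
14 = 14·1 + 0  (stop)
So 1254/155 = [8; 11, 14].

[8; 11, 14]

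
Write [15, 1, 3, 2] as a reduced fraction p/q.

142/9

Fold from the inside: start with 2/1.
  3 + 1/2 = 7/2
  1 + 2/7 = 9/7
  15 + 7/9 = 142/9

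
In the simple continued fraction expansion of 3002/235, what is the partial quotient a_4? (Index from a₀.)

3002 = 12·235 + 182   →  a_0 = 12
235 = 1·182 + 53   →  a_1 = 1
182 = 3·53 + 23   →  a_2 = 3
53 = 2·23 + 7   →  a_3 = 2
23 = 3·7 + 2   →  a_4 = 3

3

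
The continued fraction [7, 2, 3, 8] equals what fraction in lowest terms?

Fold from the inside: start with 8/1.
  3 + 1/8 = 25/8
  2 + 8/25 = 58/25
  7 + 25/58 = 431/58

431/58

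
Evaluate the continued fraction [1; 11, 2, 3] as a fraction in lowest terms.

87/80

Fold from the inside: start with 3/1.
  2 + 1/3 = 7/3
  11 + 3/7 = 80/7
  1 + 7/80 = 87/80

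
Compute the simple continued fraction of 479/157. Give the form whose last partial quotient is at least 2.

[3; 19, 1, 1, 1, 2]

479 = 3×157 + 8
157 = 19×8 + 5
8 = 1×5 + 3
5 = 1×3 + 2
3 = 1×2 + 1
2 = 2×1 + 0  (stop)
So 479/157 = [3; 19, 1, 1, 1, 2].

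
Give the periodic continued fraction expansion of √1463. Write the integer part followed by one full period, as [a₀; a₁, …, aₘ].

a₀ = ⌊√1463⌋ = 38.
With m₀=0, d₀=1 and mₖ₊₁ = dₖaₖ − mₖ, dₖ₊₁ = (n − mₖ₊₁²)/dₖ, aₖ₊₁ = ⌊(a₀+mₖ₊₁)/dₖ₊₁⌋:
  k=1: m=38, d=19, a=4
  k=2: m=38, d=1, a=76
d=1 and a=2a₀=76 at k=2, so the next step gives (m, d) = (38, 19) again — its k=1 value — and the period has length 2.

[38; 4, 76]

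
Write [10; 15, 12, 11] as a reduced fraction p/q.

Fold from the inside: start with 11/1.
  12 + 1/11 = 133/11
  15 + 11/133 = 2006/133
  10 + 133/2006 = 20193/2006

20193/2006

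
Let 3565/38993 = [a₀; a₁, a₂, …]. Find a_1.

10

3565 = 0·38993 + 3565   →  a_0 = 0
38993 = 10·3565 + 3343   →  a_1 = 10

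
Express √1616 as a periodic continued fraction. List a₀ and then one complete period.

[40; 5, 80]

a₀ = ⌊√1616⌋ = 40.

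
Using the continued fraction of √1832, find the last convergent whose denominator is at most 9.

214/5

√1832 = [42; 1, 4, 21, 4, 1, 84, …] (period length 6).
Convergents:
  p_0/q_0 = 42/1
  p_1/q_1 = 43/1
  p_2/q_2 = 214/5
  p_3/q_3 = 4537/106
q_2 = 5 ≤ 9 < 106 = q_3, so the answer is 214/5.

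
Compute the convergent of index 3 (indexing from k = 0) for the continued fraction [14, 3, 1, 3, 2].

Using pₖ = aₖpₖ₋₁ + pₖ₋₂, qₖ = aₖqₖ₋₁ + qₖ₋₂ (with p₋₁=1, p₋₂=0, q₋₁=0, q₋₂=1):
  k=0: a=14, p=14, q=1
  k=1: a=3, p=43, q=3
  k=2: a=1, p=57, q=4
  k=3: a=3, p=214, q=15

214/15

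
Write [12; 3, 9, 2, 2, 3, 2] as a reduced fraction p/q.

14047/1140

Using pₖ = aₖpₖ₋₁ + pₖ₋₂ and qₖ = aₖqₖ₋₁ + qₖ₋₂:
  k=0: a=12, p=12, q=1
  k=1: a=3, p=37, q=3
  k=2: a=9, p=345, q=28
  k=3: a=2, p=727, q=59
  k=4: a=2, p=1799, q=146
  k=5: a=3, p=6124, q=497
  k=6: a=2, p=14047, q=1140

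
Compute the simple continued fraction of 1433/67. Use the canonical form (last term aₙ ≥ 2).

[21; 2, 1, 1, 2, 1, 3]

1433 = 21*67 + 26
67 = 2*26 + 15
26 = 1*15 + 11
15 = 1*11 + 4
11 = 2*4 + 3
4 = 1*3 + 1
3 = 3*1 + 0  (stop)
So 1433/67 = [21; 2, 1, 1, 2, 1, 3].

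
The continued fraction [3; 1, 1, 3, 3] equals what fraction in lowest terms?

Fold from the inside: start with 3/1.
  3 + 1/3 = 10/3
  1 + 3/10 = 13/10
  1 + 10/13 = 23/13
  3 + 13/23 = 82/23

82/23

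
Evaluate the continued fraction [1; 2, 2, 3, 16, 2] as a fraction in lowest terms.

806/571

Using pₖ = aₖpₖ₋₁ + pₖ₋₂ and qₖ = aₖqₖ₋₁ + qₖ₋₂:
  k=0: a=1, p=1, q=1
  k=1: a=2, p=3, q=2
  k=2: a=2, p=7, q=5
  k=3: a=3, p=24, q=17
  k=4: a=16, p=391, q=277
  k=5: a=2, p=806, q=571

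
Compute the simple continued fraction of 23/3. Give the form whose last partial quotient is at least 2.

[7; 1, 2]

23 = 7·3 + 2
3 = 1·2 + 1
2 = 2·1 + 0  (stop)
So 23/3 = [7; 1, 2].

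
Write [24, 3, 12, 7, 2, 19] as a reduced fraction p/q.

Fold from the inside: start with 19/1.
  2 + 1/19 = 39/19
  7 + 19/39 = 292/39
  12 + 39/292 = 3543/292
  3 + 292/3543 = 10921/3543
  24 + 3543/10921 = 265647/10921

265647/10921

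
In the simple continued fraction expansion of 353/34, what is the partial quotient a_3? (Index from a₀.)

353 = 10·34 + 13   →  a_0 = 10
34 = 2·13 + 8   →  a_1 = 2
13 = 1·8 + 5   →  a_2 = 1
8 = 1·5 + 3   →  a_3 = 1

1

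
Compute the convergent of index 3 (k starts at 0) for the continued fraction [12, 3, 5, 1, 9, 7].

Using pₖ = aₖpₖ₋₁ + pₖ₋₂, qₖ = aₖqₖ₋₁ + qₖ₋₂ (with p₋₁=1, p₋₂=0, q₋₁=0, q₋₂=1):
  k=0: a=12, p=12, q=1
  k=1: a=3, p=37, q=3
  k=2: a=5, p=197, q=16
  k=3: a=1, p=234, q=19

234/19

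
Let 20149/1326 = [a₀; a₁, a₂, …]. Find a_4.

20149 = 15·1326 + 259   →  a_0 = 15
1326 = 5·259 + 31   →  a_1 = 5
259 = 8·31 + 11   →  a_2 = 8
31 = 2·11 + 9   →  a_3 = 2
11 = 1·9 + 2   →  a_4 = 1

1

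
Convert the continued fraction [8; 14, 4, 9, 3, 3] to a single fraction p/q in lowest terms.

Using pₖ = aₖpₖ₋₁ + pₖ₋₂ and qₖ = aₖqₖ₋₁ + qₖ₋₂:
  k=0: a=8, p=8, q=1
  k=1: a=14, p=113, q=14
  k=2: a=4, p=460, q=57
  k=3: a=9, p=4253, q=527
  k=4: a=3, p=13219, q=1638
  k=5: a=3, p=43910, q=5441

43910/5441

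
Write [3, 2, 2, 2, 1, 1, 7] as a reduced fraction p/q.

Using pₖ = aₖpₖ₋₁ + pₖ₋₂ and qₖ = aₖqₖ₋₁ + qₖ₋₂:
  k=0: a=3, p=3, q=1
  k=1: a=2, p=7, q=2
  k=2: a=2, p=17, q=5
  k=3: a=2, p=41, q=12
  k=4: a=1, p=58, q=17
  k=5: a=1, p=99, q=29
  k=6: a=7, p=751, q=220

751/220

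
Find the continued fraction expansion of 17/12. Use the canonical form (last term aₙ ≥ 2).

17 = 1·12 + 5
12 = 2·5 + 2
5 = 2·2 + 1
2 = 2·1 + 0  (stop)
So 17/12 = [1; 2, 2, 2].

[1; 2, 2, 2]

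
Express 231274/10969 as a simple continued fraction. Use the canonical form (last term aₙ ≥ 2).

[21; 11, 1, 6, 16, 2, 1, 2]

231274 = 21×10969 + 925
10969 = 11×925 + 794
925 = 1×794 + 131
794 = 6×131 + 8
131 = 16×8 + 3
8 = 2×3 + 2
3 = 1×2 + 1
2 = 2×1 + 0  (stop)
So 231274/10969 = [21; 11, 1, 6, 16, 2, 1, 2].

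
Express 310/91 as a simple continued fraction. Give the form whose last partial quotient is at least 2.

310 = 3×91 + 37
91 = 2×37 + 17
37 = 2×17 + 3
17 = 5×3 + 2
3 = 1×2 + 1
2 = 2×1 + 0  (stop)
So 310/91 = [3; 2, 2, 5, 1, 2].

[3; 2, 2, 5, 1, 2]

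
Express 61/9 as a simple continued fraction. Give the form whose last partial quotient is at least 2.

[6; 1, 3, 2]

61 = 6·9 + 7
9 = 1·7 + 2
7 = 3·2 + 1
2 = 2·1 + 0  (stop)
So 61/9 = [6; 1, 3, 2].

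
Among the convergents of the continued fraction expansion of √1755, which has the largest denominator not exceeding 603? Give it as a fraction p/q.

√1755 = [41; 1, 8, 3, 8, 1, 82, …] (period length 6).
Convergents:
  p_0/q_0 = 41/1
  p_1/q_1 = 42/1
  p_2/q_2 = 377/9
  p_3/q_3 = 1173/28
  p_4/q_4 = 9761/233
  p_5/q_5 = 10934/261
  p_6/q_6 = 906349/21635
q_5 = 261 ≤ 603 < 21635 = q_6, so the answer is 10934/261.

10934/261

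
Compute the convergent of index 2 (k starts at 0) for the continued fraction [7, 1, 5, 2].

Using pₖ = aₖpₖ₋₁ + pₖ₋₂, qₖ = aₖqₖ₋₁ + qₖ₋₂ (with p₋₁=1, p₋₂=0, q₋₁=0, q₋₂=1):
  k=0: a=7, p=7, q=1
  k=1: a=1, p=8, q=1
  k=2: a=5, p=47, q=6

47/6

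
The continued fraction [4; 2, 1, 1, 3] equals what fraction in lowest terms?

Using pₖ = aₖpₖ₋₁ + pₖ₋₂ and qₖ = aₖqₖ₋₁ + qₖ₋₂:
  k=0: a=4, p=4, q=1
  k=1: a=2, p=9, q=2
  k=2: a=1, p=13, q=3
  k=3: a=1, p=22, q=5
  k=4: a=3, p=79, q=18

79/18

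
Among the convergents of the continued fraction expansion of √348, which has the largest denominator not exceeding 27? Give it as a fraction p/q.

485/26

√348 = [18; 1, 1, 1, 8, 1, 1, 1, 36, …] (period length 8).
Convergents:
  p_0/q_0 = 18/1
  p_1/q_1 = 19/1
  p_2/q_2 = 37/2
  p_3/q_3 = 56/3
  p_4/q_4 = 485/26
  p_5/q_5 = 541/29
q_4 = 26 ≤ 27 < 29 = q_5, so the answer is 485/26.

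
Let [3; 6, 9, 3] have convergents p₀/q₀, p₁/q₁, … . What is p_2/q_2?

174/55

Using pₖ = aₖpₖ₋₁ + pₖ₋₂, qₖ = aₖqₖ₋₁ + qₖ₋₂ (with p₋₁=1, p₋₂=0, q₋₁=0, q₋₂=1):
  k=0: a=3, p=3, q=1
  k=1: a=6, p=19, q=6
  k=2: a=9, p=174, q=55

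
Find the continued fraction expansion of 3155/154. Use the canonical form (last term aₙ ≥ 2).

3155 = 20*154 + 75
154 = 2*75 + 4
75 = 18*4 + 3
4 = 1*3 + 1
3 = 3*1 + 0  (stop)
So 3155/154 = [20; 2, 18, 1, 3].

[20; 2, 18, 1, 3]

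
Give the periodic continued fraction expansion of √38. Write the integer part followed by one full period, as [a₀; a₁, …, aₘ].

[6; 6, 12]

a₀ = ⌊√38⌋ = 6.
With m₀=0, d₀=1 and mₖ₊₁ = dₖaₖ − mₖ, dₖ₊₁ = (n − mₖ₊₁²)/dₖ, aₖ₊₁ = ⌊(a₀+mₖ₊₁)/dₖ₊₁⌋:
  k=1: m=6, d=2, a=6
  k=2: m=6, d=1, a=12
d=1 and a=2a₀=12 at k=2, so the next step gives (m, d) = (6, 2) again — its k=1 value — and the period has length 2.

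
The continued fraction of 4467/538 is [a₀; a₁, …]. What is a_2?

3

4467 = 8·538 + 163   →  a_0 = 8
538 = 3·163 + 49   →  a_1 = 3
163 = 3·49 + 16   →  a_2 = 3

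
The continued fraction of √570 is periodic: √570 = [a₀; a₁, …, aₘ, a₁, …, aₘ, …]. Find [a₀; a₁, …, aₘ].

a₀ = ⌊√570⌋ = 23.
With m₀=0, d₀=1 and mₖ₊₁ = dₖaₖ − mₖ, dₖ₊₁ = (n − mₖ₊₁²)/dₖ, aₖ₊₁ = ⌊(a₀+mₖ₊₁)/dₖ₊₁⌋:
  k=1: m=23, d=41, a=1
  k=2: m=18, d=6, a=6
  k=3: m=18, d=41, a=1
  k=4: m=23, d=1, a=46
d=1 and a=2a₀=46 at k=4, so the next step gives (m, d) = (23, 41) again — its k=1 value — and the period has length 4.

[23; 1, 6, 1, 46]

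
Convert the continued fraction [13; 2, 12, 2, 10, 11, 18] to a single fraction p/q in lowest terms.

Using pₖ = aₖpₖ₋₁ + pₖ₋₂ and qₖ = aₖqₖ₋₁ + qₖ₋₂:
  k=0: a=13, p=13, q=1
  k=1: a=2, p=27, q=2
  k=2: a=12, p=337, q=25
  k=3: a=2, p=701, q=52
  k=4: a=10, p=7347, q=545
  k=5: a=11, p=81518, q=6047
  k=6: a=18, p=1474671, q=109391

1474671/109391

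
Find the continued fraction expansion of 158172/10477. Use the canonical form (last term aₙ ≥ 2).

[15; 10, 3, 3, 5, 19]

158172 = 15×10477 + 1017
10477 = 10×1017 + 307
1017 = 3×307 + 96
307 = 3×96 + 19
96 = 5×19 + 1
19 = 19×1 + 0  (stop)
So 158172/10477 = [15; 10, 3, 3, 5, 19].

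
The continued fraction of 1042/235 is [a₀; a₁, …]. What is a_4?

2

1042 = 4·235 + 102   →  a_0 = 4
235 = 2·102 + 31   →  a_1 = 2
102 = 3·31 + 9   →  a_2 = 3
31 = 3·9 + 4   →  a_3 = 3
9 = 2·4 + 1   →  a_4 = 2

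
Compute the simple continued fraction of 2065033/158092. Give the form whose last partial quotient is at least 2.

[13; 16, 14, 18, 1, 11, 3]

2065033 = 13*158092 + 9837
158092 = 16*9837 + 700
9837 = 14*700 + 37
700 = 18*37 + 34
37 = 1*34 + 3
34 = 11*3 + 1
3 = 3*1 + 0  (stop)
So 2065033/158092 = [13; 16, 14, 18, 1, 11, 3].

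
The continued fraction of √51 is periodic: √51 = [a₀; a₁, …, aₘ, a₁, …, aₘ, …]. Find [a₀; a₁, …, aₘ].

a₀ = ⌊√51⌋ = 7.
With m₀=0, d₀=1 and mₖ₊₁ = dₖaₖ − mₖ, dₖ₊₁ = (n − mₖ₊₁²)/dₖ, aₖ₊₁ = ⌊(a₀+mₖ₊₁)/dₖ₊₁⌋:
  k=1: m=7, d=2, a=7
  k=2: m=7, d=1, a=14
d=1 and a=2a₀=14 at k=2, so the next step gives (m, d) = (7, 2) again — its k=1 value — and the period has length 2.

[7; 7, 14]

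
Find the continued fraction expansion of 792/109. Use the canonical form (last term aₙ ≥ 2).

792 = 7×109 + 29
109 = 3×29 + 22
29 = 1×22 + 7
22 = 3×7 + 1
7 = 7×1 + 0  (stop)
So 792/109 = [7; 3, 1, 3, 7].

[7; 3, 1, 3, 7]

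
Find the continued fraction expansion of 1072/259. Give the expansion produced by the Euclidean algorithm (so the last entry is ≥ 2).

[4; 7, 5, 7]

1072 = 4*259 + 36
259 = 7*36 + 7
36 = 5*7 + 1
7 = 7*1 + 0  (stop)
So 1072/259 = [4; 7, 5, 7].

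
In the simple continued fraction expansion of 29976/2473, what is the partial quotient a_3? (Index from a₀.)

29976 = 12·2473 + 300   →  a_0 = 12
2473 = 8·300 + 73   →  a_1 = 8
300 = 4·73 + 8   →  a_2 = 4
73 = 9·8 + 1   →  a_3 = 9

9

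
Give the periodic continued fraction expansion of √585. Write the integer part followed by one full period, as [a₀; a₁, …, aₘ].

a₀ = ⌊√585⌋ = 24.
With m₀=0, d₀=1 and mₖ₊₁ = dₖaₖ − mₖ, dₖ₊₁ = (n − mₖ₊₁²)/dₖ, aₖ₊₁ = ⌊(a₀+mₖ₊₁)/dₖ₊₁⌋:
  k=1: m=24, d=9, a=5
  k=2: m=21, d=16, a=2
  k=3: m=11, d=29, a=1
  k=4: m=18, d=9, a=4
  k=5: m=18, d=29, a=1
  k=6: m=11, d=16, a=2
  k=7: m=21, d=9, a=5
  k=8: m=24, d=1, a=48
d=1 and a=2a₀=48 at k=8, so the next step gives (m, d) = (24, 9) again — its k=1 value — and the period has length 8.

[24; 5, 2, 1, 4, 1, 2, 5, 48]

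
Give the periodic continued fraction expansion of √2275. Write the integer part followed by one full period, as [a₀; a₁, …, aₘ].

[47; 1, 2, 3, 2, 1, 94]

a₀ = ⌊√2275⌋ = 47.
With m₀=0, d₀=1 and mₖ₊₁ = dₖaₖ − mₖ, dₖ₊₁ = (n − mₖ₊₁²)/dₖ, aₖ₊₁ = ⌊(a₀+mₖ₊₁)/dₖ₊₁⌋:
  k=1: m=47, d=66, a=1
  k=2: m=19, d=29, a=2
  k=3: m=39, d=26, a=3
  k=4: m=39, d=29, a=2
  k=5: m=19, d=66, a=1
  k=6: m=47, d=1, a=94
d=1 and a=2a₀=94 at k=6, so the next step gives (m, d) = (47, 66) again — its k=1 value — and the period has length 6.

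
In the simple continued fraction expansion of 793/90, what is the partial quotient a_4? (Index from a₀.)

793 = 8·90 + 73   →  a_0 = 8
90 = 1·73 + 17   →  a_1 = 1
73 = 4·17 + 5   →  a_2 = 4
17 = 3·5 + 2   →  a_3 = 3
5 = 2·2 + 1   →  a_4 = 2

2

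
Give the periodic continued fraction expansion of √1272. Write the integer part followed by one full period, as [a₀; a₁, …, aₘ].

a₀ = ⌊√1272⌋ = 35.
With m₀=0, d₀=1 and mₖ₊₁ = dₖaₖ − mₖ, dₖ₊₁ = (n − mₖ₊₁²)/dₖ, aₖ₊₁ = ⌊(a₀+mₖ₊₁)/dₖ₊₁⌋:
  k=1: m=35, d=47, a=1
  k=2: m=12, d=24, a=1
  k=3: m=12, d=47, a=1
  k=4: m=35, d=1, a=70
d=1 and a=2a₀=70 at k=4, so the next step gives (m, d) = (35, 47) again — its k=1 value — and the period has length 4.

[35; 1, 1, 1, 70]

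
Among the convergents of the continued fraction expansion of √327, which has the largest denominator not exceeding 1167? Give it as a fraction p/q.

√327 = [18; 12, 36, …] (period length 2).
Convergents:
  p_0/q_0 = 18/1
  p_1/q_1 = 217/12
  p_2/q_2 = 7830/433
  p_3/q_3 = 94177/5208
q_2 = 433 ≤ 1167 < 5208 = q_3, so the answer is 7830/433.

7830/433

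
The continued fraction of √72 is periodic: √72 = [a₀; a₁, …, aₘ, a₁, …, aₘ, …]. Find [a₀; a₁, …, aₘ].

[8; 2, 16]

a₀ = ⌊√72⌋ = 8.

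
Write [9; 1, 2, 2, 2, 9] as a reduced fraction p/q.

Fold from the inside: start with 9/1.
  2 + 1/9 = 19/9
  2 + 9/19 = 47/19
  2 + 19/47 = 113/47
  1 + 47/113 = 160/113
  9 + 113/160 = 1553/160

1553/160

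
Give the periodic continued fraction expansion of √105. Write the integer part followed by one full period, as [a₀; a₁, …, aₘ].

a₀ = ⌊√105⌋ = 10.
With m₀=0, d₀=1 and mₖ₊₁ = dₖaₖ − mₖ, dₖ₊₁ = (n − mₖ₊₁²)/dₖ, aₖ₊₁ = ⌊(a₀+mₖ₊₁)/dₖ₊₁⌋:
  k=1: m=10, d=5, a=4
  k=2: m=10, d=1, a=20
d=1 and a=2a₀=20 at k=2, so the next step gives (m, d) = (10, 5) again — its k=1 value — and the period has length 2.

[10; 4, 20]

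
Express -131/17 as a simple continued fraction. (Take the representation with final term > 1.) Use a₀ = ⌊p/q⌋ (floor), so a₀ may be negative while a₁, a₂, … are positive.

-131 = -8×17 + 5
17 = 3×5 + 2
5 = 2×2 + 1
2 = 2×1 + 0  (stop)
So -131/17 = [-8; 3, 2, 2].

[-8; 3, 2, 2]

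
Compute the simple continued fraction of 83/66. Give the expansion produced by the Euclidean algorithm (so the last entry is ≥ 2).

83 = 1*66 + 17
66 = 3*17 + 15
17 = 1*15 + 2
15 = 7*2 + 1
2 = 2*1 + 0  (stop)
So 83/66 = [1; 3, 1, 7, 2].

[1; 3, 1, 7, 2]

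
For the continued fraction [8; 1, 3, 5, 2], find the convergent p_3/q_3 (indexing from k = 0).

184/21

Using pₖ = aₖpₖ₋₁ + pₖ₋₂, qₖ = aₖqₖ₋₁ + qₖ₋₂ (with p₋₁=1, p₋₂=0, q₋₁=0, q₋₂=1):
  k=0: a=8, p=8, q=1
  k=1: a=1, p=9, q=1
  k=2: a=3, p=35, q=4
  k=3: a=5, p=184, q=21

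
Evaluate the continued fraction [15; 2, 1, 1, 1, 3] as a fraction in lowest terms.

446/29

Fold from the inside: start with 3/1.
  1 + 1/3 = 4/3
  1 + 3/4 = 7/4
  1 + 4/7 = 11/7
  2 + 7/11 = 29/11
  15 + 11/29 = 446/29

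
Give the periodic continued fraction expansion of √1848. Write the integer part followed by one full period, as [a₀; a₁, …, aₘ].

a₀ = ⌊√1848⌋ = 42.
With m₀=0, d₀=1 and mₖ₊₁ = dₖaₖ − mₖ, dₖ₊₁ = (n − mₖ₊₁²)/dₖ, aₖ₊₁ = ⌊(a₀+mₖ₊₁)/dₖ₊₁⌋:
  k=1: m=42, d=84, a=1
  k=2: m=42, d=1, a=84
d=1 and a=2a₀=84 at k=2, so the next step gives (m, d) = (42, 84) again — its k=1 value — and the period has length 2.

[42; 1, 84]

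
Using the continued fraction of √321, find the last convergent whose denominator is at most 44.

√321 = [17; 1, 10, 1, 34, …] (period length 4).
Convergents:
  p_0/q_0 = 17/1
  p_1/q_1 = 18/1
  p_2/q_2 = 197/11
  p_3/q_3 = 215/12
  p_4/q_4 = 7507/419
q_3 = 12 ≤ 44 < 419 = q_4, so the answer is 215/12.

215/12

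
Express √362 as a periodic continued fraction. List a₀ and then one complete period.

[19; 38]

a₀ = ⌊√362⌋ = 19.
With m₀=0, d₀=1 and mₖ₊₁ = dₖaₖ − mₖ, dₖ₊₁ = (n − mₖ₊₁²)/dₖ, aₖ₊₁ = ⌊(a₀+mₖ₊₁)/dₖ₊₁⌋:
  k=1: m=19, d=1, a=38
d=1 and a=2a₀=38 at k=1, so the next step gives (m, d) = (19, 1) again — its k=1 value — and the period has length 1.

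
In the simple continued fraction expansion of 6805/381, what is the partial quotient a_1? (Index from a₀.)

1

6805 = 17·381 + 328   →  a_0 = 17
381 = 1·328 + 53   →  a_1 = 1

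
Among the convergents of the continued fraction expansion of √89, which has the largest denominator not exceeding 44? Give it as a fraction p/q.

√89 = [9; 2, 3, 3, 2, 18, …] (period length 5).
Convergents:
  p_0/q_0 = 9/1
  p_1/q_1 = 19/2
  p_2/q_2 = 66/7
  p_3/q_3 = 217/23
  p_4/q_4 = 500/53
q_3 = 23 ≤ 44 < 53 = q_4, so the answer is 217/23.

217/23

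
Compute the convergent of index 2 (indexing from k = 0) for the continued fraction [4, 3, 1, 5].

17/4

Using pₖ = aₖpₖ₋₁ + pₖ₋₂, qₖ = aₖqₖ₋₁ + qₖ₋₂ (with p₋₁=1, p₋₂=0, q₋₁=0, q₋₂=1):
  k=0: a=4, p=4, q=1
  k=1: a=3, p=13, q=3
  k=2: a=1, p=17, q=4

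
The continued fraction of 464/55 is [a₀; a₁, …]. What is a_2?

3

464 = 8·55 + 24   →  a_0 = 8
55 = 2·24 + 7   →  a_1 = 2
24 = 3·7 + 3   →  a_2 = 3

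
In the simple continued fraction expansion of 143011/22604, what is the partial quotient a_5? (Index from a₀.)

13

143011 = 6·22604 + 7387   →  a_0 = 6
22604 = 3·7387 + 443   →  a_1 = 3
7387 = 16·443 + 299   →  a_2 = 16
443 = 1·299 + 144   →  a_3 = 1
299 = 2·144 + 11   →  a_4 = 2
144 = 13·11 + 1   →  a_5 = 13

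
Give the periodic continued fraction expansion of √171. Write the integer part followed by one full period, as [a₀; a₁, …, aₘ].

[13; 13, 26]

a₀ = ⌊√171⌋ = 13.
With m₀=0, d₀=1 and mₖ₊₁ = dₖaₖ − mₖ, dₖ₊₁ = (n − mₖ₊₁²)/dₖ, aₖ₊₁ = ⌊(a₀+mₖ₊₁)/dₖ₊₁⌋:
  k=1: m=13, d=2, a=13
  k=2: m=13, d=1, a=26
d=1 and a=2a₀=26 at k=2, so the next step gives (m, d) = (13, 2) again — its k=1 value — and the period has length 2.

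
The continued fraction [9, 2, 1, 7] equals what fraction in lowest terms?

Fold from the inside: start with 7/1.
  1 + 1/7 = 8/7
  2 + 7/8 = 23/8
  9 + 8/23 = 215/23

215/23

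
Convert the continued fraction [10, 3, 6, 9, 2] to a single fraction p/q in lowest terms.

Using pₖ = aₖpₖ₋₁ + pₖ₋₂ and qₖ = aₖqₖ₋₁ + qₖ₋₂:
  k=0: a=10, p=10, q=1
  k=1: a=3, p=31, q=3
  k=2: a=6, p=196, q=19
  k=3: a=9, p=1795, q=174
  k=4: a=2, p=3786, q=367

3786/367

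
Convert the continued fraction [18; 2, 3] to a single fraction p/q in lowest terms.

Using pₖ = aₖpₖ₋₁ + pₖ₋₂ and qₖ = aₖqₖ₋₁ + qₖ₋₂:
  k=0: a=18, p=18, q=1
  k=1: a=2, p=37, q=2
  k=2: a=3, p=129, q=7

129/7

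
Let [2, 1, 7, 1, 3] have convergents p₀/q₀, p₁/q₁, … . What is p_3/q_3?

26/9

Using pₖ = aₖpₖ₋₁ + pₖ₋₂, qₖ = aₖqₖ₋₁ + qₖ₋₂ (with p₋₁=1, p₋₂=0, q₋₁=0, q₋₂=1):
  k=0: a=2, p=2, q=1
  k=1: a=1, p=3, q=1
  k=2: a=7, p=23, q=8
  k=3: a=1, p=26, q=9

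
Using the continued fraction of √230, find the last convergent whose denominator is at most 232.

2745/181

√230 = [15; 6, 30, …] (period length 2).
Convergents:
  p_0/q_0 = 15/1
  p_1/q_1 = 91/6
  p_2/q_2 = 2745/181
  p_3/q_3 = 16561/1092
q_2 = 181 ≤ 232 < 1092 = q_3, so the answer is 2745/181.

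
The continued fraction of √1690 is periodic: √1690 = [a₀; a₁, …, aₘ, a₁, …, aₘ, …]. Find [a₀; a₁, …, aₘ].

[41; 9, 8, 9, 82]

a₀ = ⌊√1690⌋ = 41.
With m₀=0, d₀=1 and mₖ₊₁ = dₖaₖ − mₖ, dₖ₊₁ = (n − mₖ₊₁²)/dₖ, aₖ₊₁ = ⌊(a₀+mₖ₊₁)/dₖ₊₁⌋:
  k=1: m=41, d=9, a=9
  k=2: m=40, d=10, a=8
  k=3: m=40, d=9, a=9
  k=4: m=41, d=1, a=82
d=1 and a=2a₀=82 at k=4, so the next step gives (m, d) = (41, 9) again — its k=1 value — and the period has length 4.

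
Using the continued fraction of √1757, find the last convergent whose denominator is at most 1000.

√1757 = [41; 1, 10, 1, 82, …] (period length 4).
Convergents:
  p_0/q_0 = 41/1
  p_1/q_1 = 42/1
  p_2/q_2 = 461/11
  p_3/q_3 = 503/12
  p_4/q_4 = 41707/995
  p_5/q_5 = 42210/1007
q_4 = 995 ≤ 1000 < 1007 = q_5, so the answer is 41707/995.

41707/995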